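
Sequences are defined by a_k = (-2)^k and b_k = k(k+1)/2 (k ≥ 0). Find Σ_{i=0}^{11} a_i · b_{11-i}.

The convolution is the t^11 coefficient of A(t)B(t).
Σ = 1·66 − 2·55 + 4·45 − 8·36 + 16·28 − 32·21 + 64·15 − 128·10 + 256·6 − 512·3 + 1024·1 − 2048·0 = 328.

328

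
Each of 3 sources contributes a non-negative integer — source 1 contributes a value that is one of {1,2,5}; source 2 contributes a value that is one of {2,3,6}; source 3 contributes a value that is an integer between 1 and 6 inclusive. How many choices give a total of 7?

4

The generating function for the choices is (z + z^2 + z^5)·(z^2 + z^3 + z^6)·(z + z^2 + z^3 + z^4 + z^5 + z^6); the count is [z^7].
(z + z^2 + z^5) has coefficients 0,1,1,0,0,1 for degrees 0…5.
(z^2 + z^3 + z^6) has coefficients 0,0,1,1,0,0,1,0 for degrees 0…7.
Finally multiplying by (z + z^2 + z^3 + z^4 + z^5 + z^6), the product of all factors after the first has coefficients 0,0,0,1,2,2,2,3 for degrees 0…7.
[z^7] = 1·2 + 1·2 + 1·0 = 4.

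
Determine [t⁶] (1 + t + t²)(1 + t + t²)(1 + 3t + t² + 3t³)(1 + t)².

(1 + t + t²) has coefficients 1,1,1 for degrees 0…2.
(1 + t + t²) has coefficients 1,1,1,0,0,0,0 for degrees 0…6.
Multiplying by (1 + 3t + t² + 3t³) gives running coefficients 1,4,5,7,4,3,0 for degrees 0…6.
Finally multiplying by (1 + t)², the product of all factors after the first has coefficients 1,6,14,21,23,18,10 for degrees 0…6.
[t⁶] = 1·10 + 1·18 + 1·23 = 51.

51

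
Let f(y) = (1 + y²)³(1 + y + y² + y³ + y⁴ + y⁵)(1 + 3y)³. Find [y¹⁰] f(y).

(1 + y²)³ has coefficients 1,0,3,0,3,0,1 for degrees 0…6.
(1 + y + y² + y³ + y⁴ + y⁵) has coefficients 1,1,1,1,1,1,0,0,0,0,0 for degrees 0…10.
Finally multiplying by (1 + 3y)³, the product of all factors after the first has coefficients 1,10,37,64,64,64,63,54,27,0,0 for degrees 0…10.
[y¹⁰] = 1·0 + 3·27 + 3·63 + 1·64 = 334.

334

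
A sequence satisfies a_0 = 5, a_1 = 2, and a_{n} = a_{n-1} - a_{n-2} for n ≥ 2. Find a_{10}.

-2

The ordinary generating function has denominator 1 - y + y^2.
Iterating the recurrence: a_0,…,a_{10} = 5, 2, -3, -5, -2, 3, 5, 2, -3, -5, -2.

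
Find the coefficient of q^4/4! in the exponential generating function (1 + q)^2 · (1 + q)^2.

24

The EGF product rule gives c_4 = Σ_{k_1+k_2=4} C(4; k_1,k_2) · ∏ g_i(k_i), where (1+q)^2 gives the falling factorial (2)_k; (1+q)^2 gives the falling factorial (2)_k.
g_1(k) for k = 0…4: 1, 2, 2, 0, 0.
g_2(k) for k = 0…4: 1, 2, 2, 0, 0.
c_4 = Σ_k C(4,k)·g_1(k)·g_2(4−k) = 6·2·2 = 24.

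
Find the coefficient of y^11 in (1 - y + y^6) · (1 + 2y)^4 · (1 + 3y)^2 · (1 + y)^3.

2481

(1 - y + y^6) has coefficients 1,-1,0,0,0,0,1 for degrees 0…6.
(1 + 2y)^4 has coefficients 1,8,24,32,16,0,0,0,0,0,0,0 for degrees 0…11.
Multiplying by (1 + 3y)^2 gives running coefficients 1,14,81,248,424,384,144,0,0,0,0,0 for degrees 0…11.
Finally multiplying by (1 + y)^3, the product of all factors after the first has coefficients 1,17,126,534,1425,2481,2816,2008,816,144,0,0 for degrees 0…11.
[y^11] = 1·0 − 1·0 + 1·2481 = 2481.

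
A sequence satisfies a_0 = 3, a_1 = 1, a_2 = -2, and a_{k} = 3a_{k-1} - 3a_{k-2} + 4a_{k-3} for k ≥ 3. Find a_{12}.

16959

The ordinary generating function has denominator 1 - 3x + 3x^2 - 4x^3.
Iterating the recurrence: a_0,…,a_{12} = 3, 1, -2, 3, 19, 40, 75, 181, 478, 1191, 2863, 6928, 16959.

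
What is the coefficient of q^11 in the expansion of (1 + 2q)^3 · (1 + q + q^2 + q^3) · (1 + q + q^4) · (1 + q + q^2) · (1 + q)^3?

541

(1 + 2q)^3 has coefficients 1,6,12,8 for degrees 0…3.
(1 + q + q^2 + q^3) has coefficients 1,1,1,1,0,0,0,0,0,0,0,0 for degrees 0…11.
Multiplying by (1 + q + q^4) gives running coefficients 1,2,2,2,2,1,1,1,0,0,0,0 for degrees 0…11.
Multiplying by (1 + q + q^2) gives running coefficients 1,3,5,6,6,5,4,3,2,1,0,0 for degrees 0…11.
Finally multiplying by (1 + q)^3, the product of all factors after the first has coefficients 1,6,17,31,42,46,43,36,28,20,12,5 for degrees 0…11.
[q^11] = 1·5 + 6·12 + 12·20 + 8·28 = 541.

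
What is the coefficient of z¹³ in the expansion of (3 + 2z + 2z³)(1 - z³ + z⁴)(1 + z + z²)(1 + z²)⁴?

(3 + 2z + 2z³) has coefficients 3,2,0,2 for degrees 0…3.
(1 - z³ + z⁴) has coefficients 1,0,0,-1,1,0,0,0,0,0,0,0,0,0 for degrees 0…13.
Multiplying by (1 + z + z²) gives running coefficients 1,1,1,-1,0,0,1,0,0,0,0,0,0,0 for degrees 0…13.
Finally multiplying by (1 + z²)⁴, the product of all factors after the first has coefficients 1,1,5,3,10,2,11,-2,9,-3,7,-1,4,0 for degrees 0…13.
[z¹³] = 3·0 + 2·4 + 2·7 = 22.

22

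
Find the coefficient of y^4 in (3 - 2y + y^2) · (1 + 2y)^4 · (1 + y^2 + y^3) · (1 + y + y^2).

228

(3 - 2y + y^2) has coefficients 3,-2,1 for degrees 0…2.
(1 + 2y)^4 has coefficients 1,8,24,32,16 for degrees 0…4.
Multiplying by (1 + y^2 + y^3) gives running coefficients 1,8,25,41,48 for degrees 0…4.
Finally multiplying by (1 + y + y^2), the product of all factors after the first has coefficients 1,9,34,74,114 for degrees 0…4.
[y^4] = 3·114 − 2·74 + 1·34 = 228.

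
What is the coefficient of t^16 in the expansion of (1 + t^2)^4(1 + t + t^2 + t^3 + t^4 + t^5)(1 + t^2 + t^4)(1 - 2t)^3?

(1 + t^2)^4 has coefficients 1,0,4,0,6,0,4,0,1 for degrees 0…8.
(1 + t + t^2 + t^3 + t^4 + t^5) has coefficients 1,1,1,1,1,1,0,0,0,0,0,0,0,0,0,0,0 for degrees 0…16.
Multiplying by (1 + t^2 + t^4) gives running coefficients 1,1,2,2,3,3,2,2,1,1,0,0,0,0,0,0,0 for degrees 0…16.
Finally multiplying by (1 - 2t)^3, the product of all factors after the first has coefficients 1,-5,8,-6,7,-7,4,2,-11,3,-10,4,-8,0,0,0,0 for degrees 0…16.
[t^16] = 1·0 + 4·0 + 6·(-8) + 4·(-10) + 1·(-11) = -99.

-99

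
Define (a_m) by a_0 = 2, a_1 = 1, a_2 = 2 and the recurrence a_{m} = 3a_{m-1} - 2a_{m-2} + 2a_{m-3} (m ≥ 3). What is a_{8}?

The ordinary generating function has denominator 1 - 3q + 2q^2 - 2q^3.
Iterating the recurrence: a_0,…,a_{8} = 2, 1, 2, 8, 22, 54, 134, 338, 854.

854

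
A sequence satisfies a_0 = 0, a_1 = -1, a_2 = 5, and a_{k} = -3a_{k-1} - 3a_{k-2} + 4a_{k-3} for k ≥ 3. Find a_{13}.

-52417

The ordinary generating function has denominator 1 + 3x + 3x^2 - 4x^3.
Iterating the recurrence: a_0,…,a_{13} = 0, -1, 5, -12, 17, 5, -114, 395, -823, 828, 1565, -10471, 30030, -52417.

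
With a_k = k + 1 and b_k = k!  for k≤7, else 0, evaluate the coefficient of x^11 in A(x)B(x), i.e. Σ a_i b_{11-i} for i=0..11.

30649

Write out a_i and b_{11-i} for i = 0,…,11 and sum the products.
Σ = 1·0 + 2·0 + 3·0 + 4·0 + 5·5040 + 6·720 + 7·120 + 8·24 + 9·6 + 10·2 + 11·1 + 12·1 = 30649.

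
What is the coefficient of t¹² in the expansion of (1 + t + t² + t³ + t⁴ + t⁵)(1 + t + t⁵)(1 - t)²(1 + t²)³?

(1 + t + t² + t³ + t⁴ + t⁵) has coefficients 1,1,1,1,1,1 for degrees 0…5.
(1 + t + t⁵) has coefficients 1,1,0,0,0,1,0,0,0,0,0,0,0 for degrees 0…12.
Multiplying by (1 - t)² gives running coefficients 1,-1,-1,1,0,1,-2,1,0,0,0,0,0 for degrees 0…12.
Finally multiplying by (1 + t²)³, the product of all factors after the first has coefficients 1,-1,2,-2,0,1,-4,6,-7,7,-6,4,-2 for degrees 0…12.
[t¹²] = 1·(-2) + 1·4 + 1·(-6) + 1·7 + 1·(-7) + 1·6 = 2.

2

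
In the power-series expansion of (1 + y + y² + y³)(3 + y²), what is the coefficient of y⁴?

1

(1 + y + y² + y³) has coefficients 1,1,1,1 for degrees 0…3.
(3 + y²) has coefficients 3,0,1,0,0 for degrees 0…4.
[y⁴] = 1·0 + 1·0 + 1·1 + 1·0 = 1.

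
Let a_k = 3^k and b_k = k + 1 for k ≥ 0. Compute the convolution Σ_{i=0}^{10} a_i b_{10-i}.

132854

Write out a_i and b_{10-i} for i = 0,…,10 and sum the products.
Σ = 1·11 + 3·10 + 9·9 + 27·8 + 81·7 + 243·6 + 729·5 + 2187·4 + 6561·3 + 19683·2 + 59049·1 = 132854.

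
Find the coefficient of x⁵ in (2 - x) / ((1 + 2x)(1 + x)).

Partial fractions give a closed form: a_n = (5)·(-2)^n + (-3)·(-1)^n.
At n = 5: a_5 = -157.

-157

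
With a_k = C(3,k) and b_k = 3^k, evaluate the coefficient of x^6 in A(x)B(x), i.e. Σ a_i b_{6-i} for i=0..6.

1728

This is [x^6] in the product of the two ordinary generating functions.
Σ = 1·729 + 3·243 + 3·81 + 1·27 + 0·9 + 0·3 + 0·1 = 1728.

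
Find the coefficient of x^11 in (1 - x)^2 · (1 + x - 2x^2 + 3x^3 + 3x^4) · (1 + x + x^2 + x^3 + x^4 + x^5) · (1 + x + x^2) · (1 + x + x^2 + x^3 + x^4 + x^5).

-12

(1 - x)^2 has coefficients 1,-2,1 for degrees 0…2.
(1 + x - 2x^2 + 3x^3 + 3x^4) has coefficients 1,1,-2,3,3,0,0,0,0,0,0,0 for degrees 0…11.
Multiplying by (1 + x + x^2 + x^3 + x^4 + x^5) gives running coefficients 1,2,0,3,6,6,5,4,6,3,0,0 for degrees 0…11.
Multiplying by (1 + x + x^2) gives running coefficients 1,3,3,5,9,15,17,15,15,13,9,3 for degrees 0…11.
Finally multiplying by (1 + x + x^2 + x^3 + x^4 + x^5), the product of all factors after the first has coefficients 1,4,7,12,21,36,52,64,76,84,84,72 for degrees 0…11.
[x^11] = 1·72 − 2·84 + 1·84 = -12.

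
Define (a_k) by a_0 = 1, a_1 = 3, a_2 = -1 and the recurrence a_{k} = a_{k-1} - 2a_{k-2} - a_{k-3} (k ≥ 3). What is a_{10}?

-66

The ordinary generating function has denominator 1 - z + 2z^2 + z^3.
Iterating the recurrence: a_0,…,a_{10} = 1, 3, -1, -8, -9, 8, 34, 27, -49, -137, -66.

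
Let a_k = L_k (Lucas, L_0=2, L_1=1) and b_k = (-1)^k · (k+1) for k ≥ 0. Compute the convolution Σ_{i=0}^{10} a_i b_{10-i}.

This is [x^10] in the product of the two ordinary generating functions.
Σ = 2·11 + 1·(-10) + 3·9 + 4·(-8) + 7·7 + 11·(-6) + 18·5 + 29·(-4) + 47·3 + 76·(-2) + 123·1 = 76.

76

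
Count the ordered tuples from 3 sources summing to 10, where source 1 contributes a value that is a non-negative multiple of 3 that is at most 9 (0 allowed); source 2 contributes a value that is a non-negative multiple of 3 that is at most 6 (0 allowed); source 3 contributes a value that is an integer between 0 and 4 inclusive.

The generating function for the choices is (1 + x³ + x⁶ + x⁹)·(1 + x³ + x⁶)·(1 + x + x² + x³ + x⁴); the count is [x¹⁰].
(1 + x³ + x⁶ + x⁹) has coefficients 1,0,0,1,0,0,1,0,0,1 for degrees 0…9.
(1 + x³ + x⁶) has coefficients 1,0,0,1,0,0,1,0,0,0,0 for degrees 0…10.
Finally multiplying by (1 + x + x² + x³ + x⁴), the product of all factors after the first has coefficients 1,1,1,2,2,1,2,2,1,1,1 for degrees 0…10.
[x¹⁰] = 1·1 + 1·2 + 1·2 + 1·1 = 6.

6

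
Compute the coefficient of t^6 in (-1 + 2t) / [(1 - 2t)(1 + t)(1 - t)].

Partial fractions give a closed form: a_n = (-1/2)·(-1)^n + (-1/2)·1^n.
At n = 6: a_6 = -1.

-1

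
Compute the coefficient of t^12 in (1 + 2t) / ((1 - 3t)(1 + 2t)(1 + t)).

398581

Partial fractions give a closed form: a_n = (3/4)·3^n + (1/4)·(-1)^n.
At n = 12: a_12 = 398581.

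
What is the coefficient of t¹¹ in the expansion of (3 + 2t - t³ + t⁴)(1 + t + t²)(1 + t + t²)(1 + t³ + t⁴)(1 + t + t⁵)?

29

(3 + 2t - t³ + t⁴) has coefficients 3,2,0,-1,1 for degrees 0…4.
(1 + t + t²) has coefficients 1,1,1,0,0,0,0,0,0,0,0,0 for degrees 0…11.
Multiplying by (1 + t + t²) gives running coefficients 1,2,3,2,1,0,0,0,0,0,0,0 for degrees 0…11.
Multiplying by (1 + t³ + t⁴) gives running coefficients 1,2,3,3,4,5,5,3,1,0,0,0 for degrees 0…11.
Finally multiplying by (1 + t + t⁵), the product of all factors after the first has coefficients 1,3,5,6,7,10,12,11,7,5,5,5 for degrees 0…11.
[t¹¹] = 3·5 + 2·5 − 1·7 + 1·11 = 29.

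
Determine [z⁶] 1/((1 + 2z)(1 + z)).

127

The denominator gives the recurrence a_n = −3a_(n−1) − 2a_(n−2) for n ≥ 2; the numerator fixes a_0 = 1, a_1 = -3.
Iterating: 1, -3, 7, -15, 31, -63, 127, so a_6 = 127.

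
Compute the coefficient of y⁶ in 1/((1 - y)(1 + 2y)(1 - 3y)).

Partial fractions give a closed form: a_n = (-1/6)·1^n + (4/15)·(-2)^n + (9/10)·3^n.
At n = 6: a_6 = 673.

673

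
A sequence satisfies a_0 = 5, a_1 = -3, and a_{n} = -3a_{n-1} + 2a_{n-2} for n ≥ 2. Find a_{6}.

The ordinary generating function has denominator 1 + 3x - 2x^2.
Iterating the recurrence: a_0,…,a_{6} = 5, -3, 19, -63, 227, -807, 2875.

2875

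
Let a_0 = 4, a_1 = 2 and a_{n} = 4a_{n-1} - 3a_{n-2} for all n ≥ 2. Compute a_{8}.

The ordinary generating function has denominator 1 - 4x + 3x^2.
Iterating the recurrence: a_0,…,a_{8} = 4, 2, -4, -22, -76, -238, -724, -2182, -6556.

-6556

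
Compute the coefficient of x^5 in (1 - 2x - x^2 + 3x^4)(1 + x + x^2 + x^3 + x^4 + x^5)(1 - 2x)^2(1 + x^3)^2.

(1 - 2x - x^2 + 3x^4) has coefficients 1,-2,-1,0,3 for degrees 0…4.
(1 + x + x^2 + x^3 + x^4 + x^5) has coefficients 1,1,1,1,1,1 for degrees 0…5.
Multiplying by (1 - 2x)^2 gives running coefficients 1,-3,1,1,1,1 for degrees 0…5.
Finally multiplying by (1 + x^3)^2, the product of all factors after the first has coefficients 1,-3,1,3,-5,3 for degrees 0…5.
[x^5] = 1·3 − 2·(-5) − 1·3 + 3·(-3) = 1.

1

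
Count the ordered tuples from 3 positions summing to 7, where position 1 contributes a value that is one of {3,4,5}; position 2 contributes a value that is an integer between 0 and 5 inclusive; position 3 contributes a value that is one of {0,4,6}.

4

The generating function for the choices is (q³ + q⁴ + q⁵)·(1 + q + q² + q³ + q⁴ + q⁵)·(1 + q⁴ + q⁶); the count is [q⁷].
(q³ + q⁴ + q⁵) has coefficients 0,0,0,1,1,1 for degrees 0…5.
(1 + q + q² + q³ + q⁴ + q⁵) has coefficients 1,1,1,1,1,1,0,0 for degrees 0…7.
Finally multiplying by (1 + q⁴ + q⁶), the product of all factors after the first has coefficients 1,1,1,1,2,2,2,2 for degrees 0…7.
[q⁷] = 1·2 + 1·1 + 1·1 = 4.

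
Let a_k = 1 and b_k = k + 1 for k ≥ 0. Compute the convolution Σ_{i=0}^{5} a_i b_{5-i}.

This is [x^5] in the product of the two ordinary generating functions.
Σ = 1·6 + 1·5 + 1·4 + 1·3 + 1·2 + 1·1 = 21.

21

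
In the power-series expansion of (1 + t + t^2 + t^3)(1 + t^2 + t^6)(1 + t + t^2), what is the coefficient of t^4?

(1 + t + t^2 + t^3) has coefficients 1,1,1,1 for degrees 0…3.
(1 + t^2 + t^6) has coefficients 1,0,1,0,0 for degrees 0…4.
Finally multiplying by (1 + t + t^2), the product of all factors after the first has coefficients 1,1,2,1,1 for degrees 0…4.
[t^4] = 1·1 + 1·1 + 1·2 + 1·1 = 5.

5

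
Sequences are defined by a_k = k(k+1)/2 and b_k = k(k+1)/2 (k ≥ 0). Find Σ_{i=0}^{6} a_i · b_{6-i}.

The convolution is the t^6 coefficient of A(t)B(t).
Σ = 0·21 + 1·15 + 3·10 + 6·6 + 10·3 + 15·1 + 21·0 = 126.

126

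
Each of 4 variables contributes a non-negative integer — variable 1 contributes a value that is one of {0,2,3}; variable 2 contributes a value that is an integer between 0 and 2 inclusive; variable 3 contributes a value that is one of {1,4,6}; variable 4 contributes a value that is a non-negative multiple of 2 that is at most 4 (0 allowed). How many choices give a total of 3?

The generating function for the choices is (1 + t^2 + t^3)·(1 + t + t^2)·(t + t^4 + t^6)·(1 + t^2 + t^4); the count is [t^3].
(1 + t^2 + t^3) has coefficients 1,0,1,1 for degrees 0…3.
(1 + t + t^2) has coefficients 1,1,1,0 for degrees 0…3.
Multiplying by (t + t^4 + t^6) gives running coefficients 0,1,1,1 for degrees 0…3.
Finally multiplying by (1 + t^2 + t^4), the product of all factors after the first has coefficients 0,1,1,2 for degrees 0…3.
[t^3] = 1·2 + 1·1 + 1·0 = 3.

3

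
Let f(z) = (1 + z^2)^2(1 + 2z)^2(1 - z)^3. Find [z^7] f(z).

(1 + z^2)^2 has coefficients 1,0,2,0,1 for degrees 0…4.
(1 + 2z)^2 has coefficients 1,4,4,0,0,0,0,0 for degrees 0…7.
Finally multiplying by (1 - z)^3, the product of all factors after the first has coefficients 1,1,-5,-1,8,-4,0,0 for degrees 0…7.
[z^7] = 1·0 + 2·(-4) + 1·(-1) = -9.

-9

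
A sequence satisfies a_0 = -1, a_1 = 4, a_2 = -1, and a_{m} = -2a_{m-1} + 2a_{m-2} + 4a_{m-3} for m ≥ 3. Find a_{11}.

-864

The ordinary generating function has denominator 1 + 2x - 2x^2 - 4x^3.
Iterating the recurrence: a_0,…,a_{11} = -1, 4, -1, 6, 2, 4, 20, -24, 104, -176, 464, -864.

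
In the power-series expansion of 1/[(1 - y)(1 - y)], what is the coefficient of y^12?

13

The denominator gives the recurrence a_n = 2a_(n−1) − a_(n−2) for n ≥ 2; the numerator fixes a_0 = 1, a_1 = 2.
Iterating: 1, 2, 3, 4, 5, 6, 7, 8, 9, 10, 11, 12, 13, so a_12 = 13.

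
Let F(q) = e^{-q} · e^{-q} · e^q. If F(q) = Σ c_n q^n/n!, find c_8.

1

The EGF product rule gives c_8 = Σ_{k_1+k_2+k_3=8} C(8; k_1,k_2,k_3) · ∏ g_i(k_i), where e^{-q} gives (-1)^k; e^{-q} gives (-1)^k; e^q gives (1)^k.
g_1(k) for k = 0…8: 1, -1, 1, -1, 1, -1, 1, -1, 1.
g_2(k) for k = 0…8: 1, -1, 1, -1, 1, -1, 1, -1, 1.
g_3(k) for k = 0…8: 1, 1, 1, 1, 1, 1, 1, 1, 1.
First combine the last two factors: h(k) = Σ_j C(k,j)·g_2(j)·g_3(k−j) for k = 0…8: 1, 0, 0, 0, 0, 0, 0, 0, 0.
c_8 = Σ_k C(8,k)·g_1(k)·h(8−k) = 1·1·1 = 1.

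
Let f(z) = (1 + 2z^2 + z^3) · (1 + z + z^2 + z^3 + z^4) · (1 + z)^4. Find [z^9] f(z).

(1 + 2z^2 + z^3) has coefficients 1,0,2,1 for degrees 0…3.
(1 + z + z^2 + z^3 + z^4) has coefficients 1,1,1,1,1,0,0,0,0,0 for degrees 0…9.
Finally multiplying by (1 + z)^4, the product of all factors after the first has coefficients 1,5,11,15,16,15,11,5,1,0 for degrees 0…9.
[z^9] = 1·0 + 2·5 + 1·11 = 21.

21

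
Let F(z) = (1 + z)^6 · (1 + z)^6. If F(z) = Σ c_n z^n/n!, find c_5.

95040

The EGF product rule gives c_5 = Σ_{k_1+k_2=5} C(5; k_1,k_2) · ∏ g_i(k_i), where (1+z)^6 gives the falling factorial (6)_k; (1+z)^6 gives the falling factorial (6)_k.
g_1(k) for k = 0…5: 1, 6, 30, 120, 360, 720.
g_2(k) for k = 0…5: 1, 6, 30, 120, 360, 720.
c_5 = Σ_k C(5,k)·g_1(k)·g_2(5−k) = 1·1·720 + 5·6·360 + 10·30·120 + 10·120·30 + 5·360·6 + 1·720·1 = 720 + 10800 + 36000 + 36000 + 10800 + 720 = 95040.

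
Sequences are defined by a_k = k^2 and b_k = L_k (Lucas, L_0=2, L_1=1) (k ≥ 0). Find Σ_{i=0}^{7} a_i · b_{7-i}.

398

Write out a_i and b_{7-i} for i = 0,…,7 and sum the products.
Σ = 0·29 + 1·18 + 4·11 + 9·7 + 16·4 + 25·3 + 36·1 + 49·2 = 398.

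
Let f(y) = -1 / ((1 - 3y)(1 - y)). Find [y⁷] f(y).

Partial fractions give a closed form: a_n = (-3/2)·3^n + (1/2)·1^n.
At n = 7: a_7 = -3280.

-3280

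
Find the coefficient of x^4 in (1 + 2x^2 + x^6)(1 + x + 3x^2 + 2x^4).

8

(1 + 2x^2 + x^6) has coefficients 1,0,2,0,0 for degrees 0…4.
(1 + x + 3x^2 + 2x^4) has coefficients 1,1,3,0,2 for degrees 0…4.
[x^4] = 1·2 + 2·3 = 8.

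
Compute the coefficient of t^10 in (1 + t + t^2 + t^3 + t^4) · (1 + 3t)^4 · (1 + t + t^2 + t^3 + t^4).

513

(1 + t + t^2 + t^3 + t^4) has coefficients 1,1,1,1,1 for degrees 0…4.
(1 + 3t)^4 has coefficients 1,12,54,108,81,0,0,0,0,0,0 for degrees 0…10.
Finally multiplying by (1 + t + t^2 + t^3 + t^4), the product of all factors after the first has coefficients 1,13,67,175,256,255,243,189,81,0,0 for degrees 0…10.
[t^10] = 1·0 + 1·0 + 1·81 + 1·189 + 1·243 = 513.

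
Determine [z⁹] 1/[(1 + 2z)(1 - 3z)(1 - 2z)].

Partial fractions give a closed form: a_n = (1/5)·(-2)^n + (9/5)·3^n + (-1)·2^n.
At n = 9: a_9 = 34815.

34815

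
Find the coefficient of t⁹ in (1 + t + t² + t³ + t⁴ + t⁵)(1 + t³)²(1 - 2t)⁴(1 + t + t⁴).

(1 + t + t² + t³ + t⁴ + t⁵) has coefficients 1,1,1,1,1,1 for degrees 0…5.
(1 + t³)² has coefficients 1,0,0,2,0,0,1,0,0,0 for degrees 0…9.
Multiplying by (1 - 2t)⁴ gives running coefficients 1,-8,24,-30,0,48,-63,24,24,-32 for degrees 0…9.
Finally multiplying by (1 + t + t⁴), the product of all factors after the first has coefficients 1,-7,16,-6,-29,40,9,-69,48,40 for degrees 0…9.
[t⁹] = 1·40 + 1·48 + 1·(-69) + 1·9 + 1·40 + 1·(-29) = 39.

39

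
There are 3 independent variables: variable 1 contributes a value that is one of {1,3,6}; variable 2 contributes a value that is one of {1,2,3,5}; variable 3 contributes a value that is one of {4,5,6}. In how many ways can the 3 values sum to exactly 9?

4

The generating function for the choices is (z + z^3 + z^6)·(z + z^2 + z^3 + z^5)·(z^4 + z^5 + z^6); the count is [z^9].
(z + z^3 + z^6) has coefficients 0,1,0,1,0,0,1 for degrees 0…6.
(z + z^2 + z^3 + z^5) has coefficients 0,1,1,1,0,1,0,0,0,0 for degrees 0…9.
Finally multiplying by (z^4 + z^5 + z^6), the product of all factors after the first has coefficients 0,0,0,0,0,1,2,3,2,2 for degrees 0…9.
[z^9] = 1·2 + 1·2 + 1·0 = 4.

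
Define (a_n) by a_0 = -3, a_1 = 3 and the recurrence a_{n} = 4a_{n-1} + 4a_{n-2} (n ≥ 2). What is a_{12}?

The ordinary generating function has denominator 1 - 4t - 4t^2.
Iterating the recurrence: a_0,…,a_{12} = -3, 3, 0, 12, 48, 240, 1152, 5568, 26880, 129792, 626688, 3025920, 14610432.

14610432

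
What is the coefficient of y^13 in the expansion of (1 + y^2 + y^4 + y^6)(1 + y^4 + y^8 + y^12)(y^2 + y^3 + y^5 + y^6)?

4

(1 + y^2 + y^4 + y^6) has coefficients 1,0,1,0,1,0,1 for degrees 0…6.
(1 + y^4 + y^8 + y^12) has coefficients 1,0,0,0,1,0,0,0,1,0,0,0,1,0 for degrees 0…13.
Finally multiplying by (y^2 + y^3 + y^5 + y^6), the product of all factors after the first has coefficients 0,0,1,1,0,1,2,1,0,1,2,1,0,1 for degrees 0…13.
[y^13] = 1·1 + 1·1 + 1·1 + 1·1 = 4.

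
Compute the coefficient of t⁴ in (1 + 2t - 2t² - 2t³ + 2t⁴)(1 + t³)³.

(1 + 2t - 2t² - 2t³ + 2t⁴) has coefficients 1,2,-2,-2,2 for degrees 0…4.
(1 + t³)³ has coefficients 1,0,0,3,0 for degrees 0…4.
[t⁴] = 1·0 + 2·3 − 2·0 − 2·0 + 2·1 = 8.

8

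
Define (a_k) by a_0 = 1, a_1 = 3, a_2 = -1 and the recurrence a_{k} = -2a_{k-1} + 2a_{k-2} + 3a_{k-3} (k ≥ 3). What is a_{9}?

1259

The ordinary generating function has denominator 1 + 2t - 2t^2 - 3t^3.
Iterating the recurrence: a_0,…,a_{9} = 1, 3, -1, 11, -15, 49, -95, 243, -529, 1259.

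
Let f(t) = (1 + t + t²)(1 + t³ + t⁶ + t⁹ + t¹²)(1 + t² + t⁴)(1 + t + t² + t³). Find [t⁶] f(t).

(1 + t + t²) has coefficients 1,1,1 for degrees 0…2.
(1 + t³ + t⁶ + t⁹ + t¹²) has coefficients 1,0,0,1,0,0,1 for degrees 0…6.
Multiplying by (1 + t² + t⁴) gives running coefficients 1,0,1,1,1,1,1 for degrees 0…6.
Finally multiplying by (1 + t + t² + t³), the product of all factors after the first has coefficients 1,1,2,3,3,4,4 for degrees 0…6.
[t⁶] = 1·4 + 1·4 + 1·3 = 11.

11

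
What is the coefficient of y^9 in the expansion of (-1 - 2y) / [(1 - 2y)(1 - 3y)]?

Partial fractions give a closed form: a_n = (4)·2^n + (-5)·3^n.
At n = 9: a_9 = -96367.

-96367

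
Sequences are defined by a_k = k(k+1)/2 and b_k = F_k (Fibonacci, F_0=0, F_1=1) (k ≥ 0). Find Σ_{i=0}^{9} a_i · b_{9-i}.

309

Write out a_i and b_{9-i} for i = 0,…,9 and sum the products.
Σ = 0·34 + 1·21 + 3·13 + 6·8 + 10·5 + 15·3 + 21·2 + 28·1 + 36·1 + 45·0 = 309.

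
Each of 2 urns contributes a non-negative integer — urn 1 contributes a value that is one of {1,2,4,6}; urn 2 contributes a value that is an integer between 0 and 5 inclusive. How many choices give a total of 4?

The generating function for the choices is (z + z² + z⁴ + z⁶)·(1 + z + z² + z³ + z⁴ + z⁵); the count is [z⁴].
(z + z² + z⁴ + z⁶) has coefficients 0,1,1,0,1 for degrees 0…4.
(1 + z + z² + z³ + z⁴ + z⁵) has coefficients 1,1,1,1,1 for degrees 0…4.
[z⁴] = 1·1 + 1·1 + 1·1 = 3.

3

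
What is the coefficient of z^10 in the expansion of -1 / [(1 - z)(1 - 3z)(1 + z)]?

-66430

The denominator gives the recurrence a_n = 3a_(n−1) + a_(n−2) − 3a_(n−3) for n ≥ 3; the numerator fixes a_0 = -1, a_1 = -3, a_2 = -10.
Iterating: -1, -3, -10, -30, -91, -273, -820, -2460, -7381, -22143, -66430, so a_10 = -66430.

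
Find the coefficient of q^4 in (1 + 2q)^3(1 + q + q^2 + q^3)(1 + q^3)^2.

(1 + 2q)^3 has coefficients 1,6,12,8 for degrees 0…3.
(1 + q + q^2 + q^3) has coefficients 1,1,1,1,0 for degrees 0…4.
Finally multiplying by (1 + q^3)^2, the product of all factors after the first has coefficients 1,1,1,3,2 for degrees 0…4.
[q^4] = 1·2 + 6·3 + 12·1 + 8·1 = 40.

40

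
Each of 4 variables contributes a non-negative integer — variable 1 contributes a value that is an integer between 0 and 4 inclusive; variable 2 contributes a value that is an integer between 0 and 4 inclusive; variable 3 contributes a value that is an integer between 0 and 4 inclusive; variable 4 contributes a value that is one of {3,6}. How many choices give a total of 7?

The generating function for the choices is (1 + q + q² + q³ + q⁴)·(1 + q + q² + q³ + q⁴)·(1 + q + q² + q³ + q⁴)·(q³ + q⁶); the count is [q⁷].
(1 + q + q² + q³ + q⁴) has coefficients 1,1,1,1,1 for degrees 0…4.
(1 + q + q² + q³ + q⁴) has coefficients 1,1,1,1,1,0,0,0 for degrees 0…7.
Multiplying by (1 + q + q² + q³ + q⁴) gives running coefficients 1,2,3,4,5,4,3,2 for degrees 0…7.
Finally multiplying by (q³ + q⁶), the product of all factors after the first has coefficients 0,0,0,1,2,3,5,7 for degrees 0…7.
[q⁷] = 1·7 + 1·5 + 1·3 + 1·2 + 1·1 = 18.

18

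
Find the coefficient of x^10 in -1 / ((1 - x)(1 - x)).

The denominator gives the recurrence a_n = 2a_(n−1) − a_(n−2) for n ≥ 2; the numerator fixes a_0 = -1, a_1 = -2.
Iterating: -1, -2, -3, -4, -5, -6, -7, -8, -9, -10, -11, so a_10 = -11.

-11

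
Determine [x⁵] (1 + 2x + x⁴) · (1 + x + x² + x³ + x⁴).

(1 + 2x + x⁴) has coefficients 1,2,0,0,1 for degrees 0…4.
(1 + x + x² + x³ + x⁴) has coefficients 1,1,1,1,1,0 for degrees 0…5.
[x⁵] = 1·0 + 2·1 + 1·1 = 3.

3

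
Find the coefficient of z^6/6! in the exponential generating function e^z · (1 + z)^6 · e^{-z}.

The EGF product rule gives c_6 = Σ_{k_1+k_2+k_3=6} C(6; k_1,k_2,k_3) · ∏ g_i(k_i), where e^z gives (1)^k; (1+z)^6 gives the falling factorial (6)_k; e^{-z} gives (-1)^k.
g_1(k) for k = 0…6: 1, 1, 1, 1, 1, 1, 1.
g_2(k) for k = 0…6: 1, 6, 30, 120, 360, 720, 720.
g_3(k) for k = 0…6: 1, -1, 1, -1, 1, -1, 1.
First combine the last two factors: h(k) = Σ_j C(k,j)·g_2(j)·g_3(k−j) for k = 0…6: 1, 5, 19, 47, 37, -151, -185.
c_6 = Σ_k C(6,k)·g_1(k)·h(6−k) = 1·1·(-185) + 6·1·(-151) + 15·1·37 + 20·1·47 + 15·1·19 + 6·1·5 + 1·1·1 = −185 − 906 + 555 + 940 + 285 + 30 + 1 = 720.

720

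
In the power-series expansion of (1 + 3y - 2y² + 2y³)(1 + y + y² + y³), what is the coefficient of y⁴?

(1 + 3y - 2y² + 2y³) has coefficients 1,3,-2,2 for degrees 0…3.
(1 + y + y² + y³) has coefficients 1,1,1,1,0 for degrees 0…4.
[y⁴] = 1·0 + 3·1 − 2·1 + 2·1 = 3.

3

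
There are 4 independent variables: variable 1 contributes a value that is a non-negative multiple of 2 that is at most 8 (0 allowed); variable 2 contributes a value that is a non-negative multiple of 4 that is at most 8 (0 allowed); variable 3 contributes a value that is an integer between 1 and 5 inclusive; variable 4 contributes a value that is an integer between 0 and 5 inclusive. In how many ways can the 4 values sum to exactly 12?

The generating function for the choices is (1 + t^2 + t^4 + t^6 + t^8)·(1 + t^4 + t^8)·(t + t^2 + t^3 + t^4 + t^5)·(1 + t + t^2 + t^3 + t^4 + t^5); the count is [t^12].
(1 + t^2 + t^4 + t^6 + t^8) has coefficients 1,0,1,0,1,0,1,0,1 for degrees 0…8.
(1 + t^4 + t^8) has coefficients 1,0,0,0,1,0,0,0,1,0,0,0,0 for degrees 0…12.
Multiplying by (t + t^2 + t^3 + t^4 + t^5) gives running coefficients 0,1,1,1,1,2,1,1,1,2,1,1,1 for degrees 0…12.
Finally multiplying by (1 + t + t^2 + t^3 + t^4 + t^5), the product of all factors after the first has coefficients 0,1,2,3,4,6,7,7,7,8,8,7,7 for degrees 0…12.
[t^12] = 1·7 + 1·8 + 1·7 + 1·7 + 1·4 = 33.

33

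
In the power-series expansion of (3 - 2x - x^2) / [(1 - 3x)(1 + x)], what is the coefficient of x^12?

The denominator gives the recurrence a_n = 2a_(n−1) + 3a_(n−2) for n ≥ 3; the numerator fixes a_0 = 3, a_1 = 4, a_2 = 16.
Iterating: 3, 4, 16, 44, 136, 404, 1216, 3644, 10936, 32804, 98416, 295244, 885736, so a_12 = 885736.

885736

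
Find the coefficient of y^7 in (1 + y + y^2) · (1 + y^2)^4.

4

(1 + y + y^2) has coefficients 1,1,1 for degrees 0…2.
(1 + y^2)^4 has coefficients 1,0,4,0,6,0,4,0 for degrees 0…7.
[y^7] = 1·0 + 1·4 + 1·0 = 4.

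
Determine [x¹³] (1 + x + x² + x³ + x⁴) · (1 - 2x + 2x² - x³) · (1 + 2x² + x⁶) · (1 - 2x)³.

-19

(1 + x + x² + x³ + x⁴) has coefficients 1,1,1,1,1 for degrees 0…4.
(1 - 2x + 2x² - x³) has coefficients 1,-2,2,-1,0,0,0,0,0,0,0,0,0,0 for degrees 0…13.
Multiplying by (1 + 2x² + x⁶) gives running coefficients 1,-2,4,-5,4,-2,1,-2,2,-1,0,0,0,0 for degrees 0…13.
Finally multiplying by (1 - 2x)³, the product of all factors after the first has coefficients 1,-8,28,-61,98,-118,101,-64,42,-45,46,-28,8,0 for degrees 0…13.
[x¹³] = 1·0 + 1·8 + 1·(-28) + 1·46 + 1·(-45) = -19.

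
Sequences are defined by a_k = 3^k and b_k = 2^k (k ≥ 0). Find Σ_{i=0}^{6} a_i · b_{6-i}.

This is [x^6] in the product of the two ordinary generating functions.
Σ = 1·64 + 3·32 + 9·16 + 27·8 + 81·4 + 243·2 + 729·1 = 2059.

2059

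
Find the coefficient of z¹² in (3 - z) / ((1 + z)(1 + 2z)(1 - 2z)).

Partial fractions give a closed form: a_n = (-4/3)·(-1)^n + (7/2)·(-2)^n + (5/6)·2^n.
At n = 12: a_12 = 17748.

17748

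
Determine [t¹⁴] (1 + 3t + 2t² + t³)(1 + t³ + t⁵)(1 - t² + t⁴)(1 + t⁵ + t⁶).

(1 + 3t + 2t² + t³) has coefficients 1,3,2,1 for degrees 0…3.
(1 + t³ + t⁵) has coefficients 1,0,0,1,0,1,0,0,0,0,0,0,0,0,0 for degrees 0…14.
Multiplying by (1 - t² + t⁴) gives running coefficients 1,0,-1,1,1,0,0,0,0,1,0,0,0,0,0 for degrees 0…14.
Finally multiplying by (1 + t⁵ + t⁶), the product of all factors after the first has coefficients 1,0,-1,1,1,1,1,-1,0,3,1,0,0,0,1 for degrees 0…14.
[t¹⁴] = 1·1 + 3·0 + 2·0 + 1·0 = 1.

1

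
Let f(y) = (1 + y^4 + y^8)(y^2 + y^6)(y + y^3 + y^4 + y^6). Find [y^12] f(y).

(1 + y^4 + y^8) has coefficients 1,0,0,0,1,0,0,0,1 for degrees 0…8.
(y^2 + y^6) has coefficients 0,0,1,0,0,0,1,0,0,0,0,0,0 for degrees 0…12.
Finally multiplying by (y + y^3 + y^4 + y^6), the product of all factors after the first has coefficients 0,0,0,1,0,1,1,1,1,1,1,0,1 for degrees 0…12.
[y^12] = 1·1 + 1·1 + 1·0 = 2.

2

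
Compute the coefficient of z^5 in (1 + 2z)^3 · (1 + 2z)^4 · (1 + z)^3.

(1 + 2z)^3 has coefficients 1,6,12,8 for degrees 0…3.
(1 + 2z)^4 has coefficients 1,8,24,32,16,0 for degrees 0…5.
Finally multiplying by (1 + z)^3, the product of all factors after the first has coefficients 1,11,51,129,192,168 for degrees 0…5.
[z^5] = 1·168 + 6·192 + 12·129 + 8·51 = 3276.

3276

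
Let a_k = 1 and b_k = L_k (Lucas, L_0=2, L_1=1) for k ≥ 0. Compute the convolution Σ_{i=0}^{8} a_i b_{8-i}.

122

The convolution is the t^8 coefficient of A(t)B(t).
Σ = 1·47 + 1·29 + 1·18 + 1·11 + 1·7 + 1·4 + 1·3 + 1·1 + 1·2 = 122.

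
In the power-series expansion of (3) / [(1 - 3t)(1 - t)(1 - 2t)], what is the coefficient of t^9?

Partial fractions give a closed form: a_n = (27/2)·3^n + (3/2)·1^n + (-12)·2^n.
At n = 9: a_9 = 259578.

259578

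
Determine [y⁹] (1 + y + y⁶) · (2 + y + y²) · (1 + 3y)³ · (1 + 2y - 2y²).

180

(1 + y + y⁶) has coefficients 1,1,0,0,0,0,1 for degrees 0…6.
(2 + y + y²) has coefficients 2,1,1,0,0,0,0,0,0,0 for degrees 0…9.
Multiplying by (1 + 3y)³ gives running coefficients 2,19,64,90,54,27,0,0,0,0 for degrees 0…9.
Finally multiplying by (1 + 2y - 2y²), the product of all factors after the first has coefficients 2,23,98,180,106,-45,-54,-54,0,0 for degrees 0…9.
[y⁹] = 1·0 + 1·0 + 1·180 = 180.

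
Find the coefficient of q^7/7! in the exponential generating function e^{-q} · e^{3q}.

The EGF product rule gives c_7 = Σ_{k_1+k_2=7} C(7; k_1,k_2) · ∏ g_i(k_i), where e^{-q} gives (-1)^k; e^{3q} gives (3)^k.
g_1(k) for k = 0…7: 1, -1, 1, -1, 1, -1, 1, -1.
g_2(k) for k = 0…7: 1, 3, 9, 27, 81, 243, 729, 2187.
c_7 = Σ_k C(7,k)·g_1(k)·g_2(7−k) = 1·1·2187 + 7·(-1)·729 + 21·1·243 + 35·(-1)·81 + 35·1·27 + 21·(-1)·9 + 7·1·3 + 1·(-1)·1 = 2187 − 5103 + 5103 − 2835 + 945 − 189 + 21 − 1 = 128.

128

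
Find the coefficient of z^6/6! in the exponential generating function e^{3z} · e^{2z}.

15625

The EGF product rule gives c_6 = Σ_{k_1+k_2=6} C(6; k_1,k_2) · ∏ g_i(k_i), where e^{3z} gives (3)^k; e^{2z} gives (2)^k.
g_1(k) for k = 0…6: 1, 3, 9, 27, 81, 243, 729.
g_2(k) for k = 0…6: 1, 2, 4, 8, 16, 32, 64.
c_6 = Σ_k C(6,k)·g_1(k)·g_2(6−k) = 1·1·64 + 6·3·32 + 15·9·16 + 20·27·8 + 15·81·4 + 6·243·2 + 1·729·1 = 64 + 576 + 2160 + 4320 + 4860 + 2916 + 729 = 15625.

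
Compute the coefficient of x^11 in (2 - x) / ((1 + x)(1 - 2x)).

Partial fractions give a closed form: a_n = (1)·(-1)^n + (1)·2^n.
At n = 11: a_11 = 2047.

2047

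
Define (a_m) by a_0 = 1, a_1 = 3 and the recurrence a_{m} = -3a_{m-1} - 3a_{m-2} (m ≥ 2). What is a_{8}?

324

The ordinary generating function has denominator 1 + 3t + 3t^2.
Iterating the recurrence: a_0,…,a_{8} = 1, 3, -12, 27, -45, 54, -27, -81, 324.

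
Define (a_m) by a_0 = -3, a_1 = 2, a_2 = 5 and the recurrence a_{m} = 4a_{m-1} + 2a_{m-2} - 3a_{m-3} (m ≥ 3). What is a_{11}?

3767863

The ordinary generating function has denominator 1 - 4x - 2x^2 + 3x^3.
Iterating the recurrence: a_0,…,a_{11} = -3, 2, 5, 33, 136, 595, 2553, 10994, 47297, 203517, 875680, 3767863.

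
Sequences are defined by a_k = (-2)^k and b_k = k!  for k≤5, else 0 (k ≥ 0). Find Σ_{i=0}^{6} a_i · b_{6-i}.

-128

Write out a_i and b_{6-i} for i = 0,…,6 and sum the products.
Σ = 1·0 − 2·120 + 4·24 − 8·6 + 16·2 − 32·1 + 64·1 = -128.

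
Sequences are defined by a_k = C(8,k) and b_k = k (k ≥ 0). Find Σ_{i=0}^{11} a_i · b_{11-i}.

1792

This is [x^11] in the product of the two ordinary generating functions.
Σ = 1·11 + 8·10 + 28·9 + 56·8 + 70·7 + 56·6 + 28·5 + 8·4 + 1·3 + 0·2 + 0·1 + 0·0 = 1792.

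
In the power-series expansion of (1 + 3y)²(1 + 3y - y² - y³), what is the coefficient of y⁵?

-9

(1 + 3y)² has coefficients 1,6,9 for degrees 0…2.
(1 + 3y - y² - y³) has coefficients 1,3,-1,-1,0,0 for degrees 0…5.
[y⁵] = 1·0 + 6·0 + 9·(-1) = -9.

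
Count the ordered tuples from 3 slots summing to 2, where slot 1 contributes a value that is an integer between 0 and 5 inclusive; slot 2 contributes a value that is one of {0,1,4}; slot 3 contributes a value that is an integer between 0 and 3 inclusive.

5

The generating function for the choices is (1 + x + x^2 + x^3 + x^4 + x^5)·(1 + x + x^4)·(1 + x + x^2 + x^3); the count is [x^2].
(1 + x + x^2 + x^3 + x^4 + x^5) has coefficients 1,1,1 for degrees 0…2.
(1 + x + x^4) has coefficients 1,1,0 for degrees 0…2.
Finally multiplying by (1 + x + x^2 + x^3), the product of all factors after the first has coefficients 1,2,2 for degrees 0…2.
[x^2] = 1·2 + 1·2 + 1·1 = 5.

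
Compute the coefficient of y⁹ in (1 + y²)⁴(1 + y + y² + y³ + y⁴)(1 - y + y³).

(1 + y²)⁴ has coefficients 1,0,4,0,6,0,4,0,1 for degrees 0…8.
(1 + y + y² + y³ + y⁴) has coefficients 1,1,1,1,1,0,0,0,0,0 for degrees 0…9.
Finally multiplying by (1 - y + y³), the product of all factors after the first has coefficients 1,0,0,1,1,0,1,1,0,0 for degrees 0…9.
[y⁹] = 1·0 + 4·1 + 6·0 + 4·1 + 1·0 = 8.

8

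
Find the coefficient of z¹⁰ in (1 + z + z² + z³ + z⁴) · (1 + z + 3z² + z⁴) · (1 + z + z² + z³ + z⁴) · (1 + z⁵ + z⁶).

(1 + z + z² + z³ + z⁴) has coefficients 1,1,1,1,1 for degrees 0…4.
(1 + z + 3z² + z⁴) has coefficients 1,1,3,0,1,0,0,0,0,0,0 for degrees 0…10.
Multiplying by (1 + z + z² + z³ + z⁴) gives running coefficients 1,2,5,5,6,5,4,1,1,0,0 for degrees 0…10.
Finally multiplying by (1 + z⁵ + z⁶), the product of all factors after the first has coefficients 1,2,5,5,6,6,7,8,11,11,11 for degrees 0…10.
[z¹⁰] = 1·11 + 1·11 + 1·11 + 1·8 + 1·7 = 48.

48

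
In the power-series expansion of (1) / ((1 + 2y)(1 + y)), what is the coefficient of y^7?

Partial fractions give a closed form: a_n = (2)·(-2)^n + (-1)·(-1)^n.
At n = 7: a_7 = -255.

-255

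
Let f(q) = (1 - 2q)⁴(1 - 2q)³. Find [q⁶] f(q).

(1 - 2q)⁴ has coefficients 1,-8,24,-32,16 for degrees 0…4.
(1 - 2q)³ has coefficients 1,-6,12,-8,0,0,0 for degrees 0…6.
[q⁶] = 1·0 − 8·0 + 24·0 − 32·(-8) + 16·12 = 448.

448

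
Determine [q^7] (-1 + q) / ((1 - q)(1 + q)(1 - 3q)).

The denominator gives the recurrence a_n = 3a_(n−1) + a_(n−2) − 3a_(n−3) for n ≥ 3; the numerator fixes a_0 = -1, a_1 = -2, a_2 = -7.
Iterating: -1, -2, -7, -20, -61, -182, -547, -1640, so a_7 = -1640.

-1640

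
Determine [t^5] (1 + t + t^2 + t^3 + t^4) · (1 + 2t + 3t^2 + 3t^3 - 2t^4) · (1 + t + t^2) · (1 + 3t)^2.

(1 + t + t^2 + t^3 + t^4) has coefficients 1,1,1,1,1 for degrees 0…4.
(1 + 2t + 3t^2 + 3t^3 - 2t^4) has coefficients 1,2,3,3,-2,0 for degrees 0…5.
Multiplying by (1 + t + t^2) gives running coefficients 1,3,6,8,4,1 for degrees 0…5.
Finally multiplying by (1 + 3t)^2, the product of all factors after the first has coefficients 1,9,33,71,106,97 for degrees 0…5.
[t^5] = 1·97 + 1·106 + 1·71 + 1·33 + 1·9 = 316.

316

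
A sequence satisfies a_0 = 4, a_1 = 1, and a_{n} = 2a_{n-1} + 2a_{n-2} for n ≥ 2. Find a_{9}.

9616

The ordinary generating function has denominator 1 - 2x - 2x^2.
Iterating the recurrence: a_0,…,a_{9} = 4, 1, 10, 22, 64, 172, 472, 1288, 3520, 9616.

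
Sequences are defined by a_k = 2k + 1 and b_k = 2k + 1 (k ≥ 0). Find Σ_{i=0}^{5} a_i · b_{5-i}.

146

The convolution is the x^5 coefficient of A(x)B(x).
Σ = 1·11 + 3·9 + 5·7 + 7·5 + 9·3 + 11·1 = 146.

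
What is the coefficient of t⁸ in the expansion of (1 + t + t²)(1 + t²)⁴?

(1 + t + t²) has coefficients 1,1,1 for degrees 0…2.
(1 + t²)⁴ has coefficients 1,0,4,0,6,0,4,0,1 for degrees 0…8.
[t⁸] = 1·1 + 1·0 + 1·4 = 5.

5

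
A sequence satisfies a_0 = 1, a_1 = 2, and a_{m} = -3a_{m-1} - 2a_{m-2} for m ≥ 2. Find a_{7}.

380

The ordinary generating function has denominator 1 + 3q + 2q^2.
Iterating the recurrence: a_0,…,a_{7} = 1, 2, -8, 20, -44, 92, -188, 380.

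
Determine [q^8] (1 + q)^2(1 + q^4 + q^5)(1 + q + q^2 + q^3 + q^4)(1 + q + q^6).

20

(1 + q)^2 has coefficients 1,2,1 for degrees 0…2.
(1 + q^4 + q^5) has coefficients 1,0,0,0,1,1,0,0,0 for degrees 0…8.
Multiplying by (1 + q + q^2 + q^3 + q^4) gives running coefficients 1,1,1,1,2,2,2,2,2 for degrees 0…8.
Finally multiplying by (1 + q + q^6), the product of all factors after the first has coefficients 1,2,2,2,3,4,5,5,5 for degrees 0…8.
[q^8] = 1·5 + 2·5 + 1·5 = 20.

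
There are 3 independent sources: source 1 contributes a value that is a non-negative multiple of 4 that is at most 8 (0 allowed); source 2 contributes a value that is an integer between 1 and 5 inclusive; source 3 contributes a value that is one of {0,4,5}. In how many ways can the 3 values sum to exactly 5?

3

The generating function for the choices is (1 + z^4 + z^8)·(z + z^2 + z^3 + z^4 + z^5)·(1 + z^4 + z^5); the count is [z^5].
(1 + z^4 + z^8) has coefficients 1,0,0,0,1,0 for degrees 0…5.
(z + z^2 + z^3 + z^4 + z^5) has coefficients 0,1,1,1,1,1 for degrees 0…5.
Finally multiplying by (1 + z^4 + z^5), the product of all factors after the first has coefficients 0,1,1,1,1,2 for degrees 0…5.
[z^5] = 1·2 + 1·1 = 3.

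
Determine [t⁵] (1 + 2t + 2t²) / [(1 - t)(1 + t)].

2

The denominator gives the recurrence a_n = a_(n−2) for n ≥ 3; the numerator fixes a_0 = 1, a_1 = 2, a_2 = 3.
Iterating: 1, 2, 3, 2, 3, 2, so a_5 = 2.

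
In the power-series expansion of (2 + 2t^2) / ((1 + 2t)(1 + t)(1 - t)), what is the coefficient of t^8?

852

The denominator gives the recurrence a_n = −2a_(n−1) + a_(n−2) + 2a_(n−3) for n ≥ 3; the numerator fixes a_0 = 2, a_1 = -4, a_2 = 12.
Iterating: 2, -4, 12, -24, 52, -104, 212, -424, 852, so a_8 = 852.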